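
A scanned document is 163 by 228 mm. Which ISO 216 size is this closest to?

Aspect ratio 228/163 ≈ 1.399 (ISO target is √2 ≈ 1.414).
In the C-series (envelope sizes, between A and B): C5 = 162 × 229 mm.
Off by 2 mm total — nearest standard size.

C5 (162 × 229 mm)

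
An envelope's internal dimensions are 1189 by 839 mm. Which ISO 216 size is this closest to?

A0 (841 × 1189 mm)

Aspect ratio 1189/839 ≈ 1.417 — close to the ISO √2 ≈ 1.414.
In the A-series (A0 area = 1 m²): A0 = 841 × 1189 mm.
Off by 2 mm total — nearest standard size.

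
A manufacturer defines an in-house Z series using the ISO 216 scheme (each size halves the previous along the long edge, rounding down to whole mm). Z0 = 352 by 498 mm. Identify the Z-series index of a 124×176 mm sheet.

Z3

Z0: 352 × 498 mm
Z1: 249 × 352 mm
Z2: 176 × 249 mm
Z3: 124 × 176 mm
Z4: 88 × 124 mm
→ matches Z3.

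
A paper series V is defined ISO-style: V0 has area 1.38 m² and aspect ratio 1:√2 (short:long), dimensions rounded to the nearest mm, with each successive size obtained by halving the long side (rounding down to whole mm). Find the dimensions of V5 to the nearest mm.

Let V0's short side be w mm. w · w√2 = 1.38 m² = 1,380,000 mm², so w ≈ 987.8 mm and w√2 ≈ 1397.0 mm → V0 = 988 × 1397 mm.
V1: ⌊1397/2⌋ × 988 = 698 × 988 mm
V2: ⌊988/2⌋ × 698 = 494 × 698 mm
V3: ⌊698/2⌋ × 494 = 349 × 494 mm
V4: ⌊494/2⌋ × 349 = 247 × 349 mm
V5: ⌊349/2⌋ × 247 = 174 × 247 mm

174 × 247 mm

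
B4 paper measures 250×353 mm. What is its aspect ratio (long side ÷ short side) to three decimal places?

1.412

353 / 250 = 1.412
ISO 216 targets √2 ≈ 1.414; the -0.002 deviation is from mm rounding.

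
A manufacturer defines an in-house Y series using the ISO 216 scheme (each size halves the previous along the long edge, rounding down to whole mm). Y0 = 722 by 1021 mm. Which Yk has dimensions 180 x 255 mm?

Y0: 722 × 1021 mm
Y1: 510 × 722 mm
Y2: 361 × 510 mm
Y3: 255 × 361 mm
Y4: 180 × 255 mm
Y5: 127 × 180 mm
→ matches Y4.

Y4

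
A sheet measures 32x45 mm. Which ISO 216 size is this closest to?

B10 (31 × 44 mm)

Aspect ratio 45/32 ≈ 1.406 — close to the ISO √2 ≈ 1.414.
In the B-series (B0 = 1000 × 1414 mm): B10 = 31 × 44 mm.
Off by 2 mm total — nearest standard size.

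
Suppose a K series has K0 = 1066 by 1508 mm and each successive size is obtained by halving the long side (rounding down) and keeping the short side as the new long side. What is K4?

266 × 377 mm

K1: ⌊1508/2⌋ × 1066 = 754 × 1066 mm
K2: ⌊1066/2⌋ × 754 = 533 × 754 mm
K3: ⌊754/2⌋ × 533 = 377 × 533 mm
K4: ⌊533/2⌋ × 377 = 266 × 377 mm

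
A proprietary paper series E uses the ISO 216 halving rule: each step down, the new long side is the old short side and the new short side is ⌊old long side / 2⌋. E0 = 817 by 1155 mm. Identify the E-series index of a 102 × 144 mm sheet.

E0: 817 × 1155 mm
E1: 577 × 817 mm
E2: 408 × 577 mm
E3: 288 × 408 mm
E4: 204 × 288 mm
E5: 144 × 204 mm
E6: 102 × 144 mm
E7: 72 × 102 mm
→ matches E6.

E6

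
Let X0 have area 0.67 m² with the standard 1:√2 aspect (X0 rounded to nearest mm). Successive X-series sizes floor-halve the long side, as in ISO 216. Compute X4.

Let X0's short side be w mm. w · w√2 = 0.67 m² = 670,000 mm², so w ≈ 688.3 mm and w√2 ≈ 973.4 mm → X0 = 688 × 973 mm.
X1: ⌊973/2⌋ × 688 = 486 × 688 mm
X2: ⌊688/2⌋ × 486 = 344 × 486 mm
X3: ⌊486/2⌋ × 344 = 243 × 344 mm
X4: ⌊344/2⌋ × 243 = 172 × 243 mm

172 × 243 mm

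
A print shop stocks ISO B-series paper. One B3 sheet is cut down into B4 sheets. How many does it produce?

Each ISO step halves the sheet: 1 × B3 → 2 × B4
From B3 to B4 is 1 halving step: 2^1 = 2.

2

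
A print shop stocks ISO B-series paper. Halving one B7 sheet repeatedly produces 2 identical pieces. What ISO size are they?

B8

2 = 2^1, so 1 halving step.
B7 → B8 → … → B8 after 1 step.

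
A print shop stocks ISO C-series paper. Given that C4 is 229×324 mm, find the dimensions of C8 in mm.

57 × 81 mm

C5: ⌊324/2⌋ × 229 = 162 × 229 mm
C6: ⌊229/2⌋ × 162 = 114 × 162 mm
C7: ⌊162/2⌋ × 114 = 81 × 114 mm
C8: ⌊114/2⌋ × 81 = 57 × 81 mm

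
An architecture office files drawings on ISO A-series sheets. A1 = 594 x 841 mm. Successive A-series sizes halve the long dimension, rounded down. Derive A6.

105 × 148 mm

A2: ⌊841/2⌋ × 594 = 420 × 594 mm
A3: ⌊594/2⌋ × 420 = 297 × 420 mm
A4: ⌊420/2⌋ × 297 = 210 × 297 mm
A5: ⌊297/2⌋ × 210 = 148 × 210 mm
A6: ⌊210/2⌋ × 148 = 105 × 148 mm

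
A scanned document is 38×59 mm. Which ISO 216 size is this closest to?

Aspect ratio 59/38 ≈ 1.553 (ISO target is √2 ≈ 1.414).
In the C-series (envelope sizes, between A and B): C9 = 40 × 57 mm.
Off by 4 mm total — nearest standard size.

C9 (40 × 57 mm)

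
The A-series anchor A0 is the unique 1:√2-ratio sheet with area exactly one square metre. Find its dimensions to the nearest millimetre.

841 × 1189 mm

Let the short side be w mm. Then the long side is w√2 and w · w√2 = 10⁶ mm².
w² = 10⁶/√2, so w = 1000 / 2^(1/4) ≈ 840.9 mm; long side = 1000 · 2^(1/4) ≈ 1189.2 mm.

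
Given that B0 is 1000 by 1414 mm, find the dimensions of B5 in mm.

176 × 250 mm

B1: ⌊1414/2⌋ × 1000 = 707 × 1000 mm
B2: ⌊1000/2⌋ × 707 = 500 × 707 mm
B3: ⌊707/2⌋ × 500 = 353 × 500 mm
B4: ⌊500/2⌋ × 353 = 250 × 353 mm
B5: ⌊353/2⌋ × 250 = 176 × 250 mm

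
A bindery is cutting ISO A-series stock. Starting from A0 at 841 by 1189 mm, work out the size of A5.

A1: ⌊1189/2⌋ × 841 = 594 × 841 mm
A2: ⌊841/2⌋ × 594 = 420 × 594 mm
A3: ⌊594/2⌋ × 420 = 297 × 420 mm
A4: ⌊420/2⌋ × 297 = 210 × 297 mm
A5: ⌊297/2⌋ × 210 = 148 × 210 mm

148 × 210 mm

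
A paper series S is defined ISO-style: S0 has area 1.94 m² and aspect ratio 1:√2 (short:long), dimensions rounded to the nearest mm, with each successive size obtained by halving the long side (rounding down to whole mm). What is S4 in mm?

Let S0's short side be w mm. w · w√2 = 1.94 m² = 1,940,000 mm², so w ≈ 1171.2 mm and w√2 ≈ 1656.4 mm → S0 = 1171 × 1656 mm.
S1: ⌊1656/2⌋ × 1171 = 828 × 1171 mm
S2: ⌊1171/2⌋ × 828 = 585 × 828 mm
S3: ⌊828/2⌋ × 585 = 414 × 585 mm
S4: ⌊585/2⌋ × 414 = 292 × 414 mm

292 × 414 mm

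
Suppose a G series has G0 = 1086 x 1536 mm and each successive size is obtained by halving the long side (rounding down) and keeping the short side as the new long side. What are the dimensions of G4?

G1: ⌊1536/2⌋ × 1086 = 768 × 1086 mm
G2: ⌊1086/2⌋ × 768 = 543 × 768 mm
G3: ⌊768/2⌋ × 543 = 384 × 543 mm
G4: ⌊543/2⌋ × 384 = 271 × 384 mm

271 × 384 mm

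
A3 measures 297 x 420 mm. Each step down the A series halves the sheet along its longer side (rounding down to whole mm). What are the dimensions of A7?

74 × 105 mm

A4: ⌊420/2⌋ × 297 = 210 × 297 mm
A5: ⌊297/2⌋ × 210 = 148 × 210 mm
A6: ⌊210/2⌋ × 148 = 105 × 148 mm
A7: ⌊148/2⌋ × 105 = 74 × 105 mm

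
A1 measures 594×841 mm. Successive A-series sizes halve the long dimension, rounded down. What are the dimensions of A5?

A2: ⌊841/2⌋ × 594 = 420 × 594 mm
A3: ⌊594/2⌋ × 420 = 297 × 420 mm
A4: ⌊420/2⌋ × 297 = 210 × 297 mm
A5: ⌊297/2⌋ × 210 = 148 × 210 mm

148 × 210 mm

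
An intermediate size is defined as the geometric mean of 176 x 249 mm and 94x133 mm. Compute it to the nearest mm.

Short side: √(176 · 94) = √16544 ≈ 128.6 → 129 mm
Long side: √(249 · 133) = √33117 ≈ 182.0 → 182 mm

129 × 182 mm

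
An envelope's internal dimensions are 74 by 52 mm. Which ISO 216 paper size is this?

A8 (52 × 74 mm)

Aspect ratio 74/52 ≈ 1.423 — close to the ISO √2 ≈ 1.414.
In the A-series (A0 area = 1 m²): A8 = 52 × 74 mm.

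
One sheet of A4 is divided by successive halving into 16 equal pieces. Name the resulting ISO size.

16 = 2^4, so 4 halving steps.
A4 → A5 → … → A8 after 4 steps.

A8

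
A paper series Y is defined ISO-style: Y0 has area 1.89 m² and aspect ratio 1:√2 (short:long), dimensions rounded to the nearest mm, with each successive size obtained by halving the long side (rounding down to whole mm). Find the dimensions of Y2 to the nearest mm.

Let Y0's short side be w mm. w · w√2 = 1.89 m² = 1,890,000 mm², so w ≈ 1156.0 mm and w√2 ≈ 1634.9 mm → Y0 = 1156 × 1635 mm.
Y1: ⌊1635/2⌋ × 1156 = 817 × 1156 mm
Y2: ⌊1156/2⌋ × 817 = 578 × 817 mm

578 × 817 mm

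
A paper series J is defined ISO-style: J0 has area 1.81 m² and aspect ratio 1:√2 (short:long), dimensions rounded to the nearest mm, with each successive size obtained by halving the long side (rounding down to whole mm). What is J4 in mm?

Let J0's short side be w mm. w · w√2 = 1.81 m² = 1,810,000 mm², so w ≈ 1131.3 mm and w√2 ≈ 1599.9 mm → J0 = 1131 × 1600 mm.
J1: ⌊1600/2⌋ × 1131 = 800 × 1131 mm
J2: ⌊1131/2⌋ × 800 = 565 × 800 mm
J3: ⌊800/2⌋ × 565 = 400 × 565 mm
J4: ⌊565/2⌋ × 400 = 282 × 400 mm

282 × 400 mm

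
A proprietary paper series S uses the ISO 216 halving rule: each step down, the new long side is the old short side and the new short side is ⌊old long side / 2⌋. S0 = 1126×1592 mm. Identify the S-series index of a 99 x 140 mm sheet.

S0: 1126 × 1592 mm
S1: 796 × 1126 mm
S2: 563 × 796 mm
S3: 398 × 563 mm
S4: 281 × 398 mm
S5: 199 × 281 mm
S6: 140 × 199 mm
S7: 99 × 140 mm
S8: 70 × 99 mm
→ matches S7.

S7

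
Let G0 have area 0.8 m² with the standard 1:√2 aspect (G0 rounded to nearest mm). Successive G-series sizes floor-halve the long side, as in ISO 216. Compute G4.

188 × 266 mm

Let G0's short side be w mm. w · w√2 = 0.8 m² = 800,000 mm², so w ≈ 752.1 mm and w√2 ≈ 1063.7 mm → G0 = 752 × 1064 mm.
G1: ⌊1064/2⌋ × 752 = 532 × 752 mm
G2: ⌊752/2⌋ × 532 = 376 × 532 mm
G3: ⌊532/2⌋ × 376 = 266 × 376 mm
G4: ⌊376/2⌋ × 266 = 188 × 266 mm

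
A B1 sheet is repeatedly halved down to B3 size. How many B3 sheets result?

Each ISO step halves the sheet: 1 × B1 → 2 × B2 → 4 × B3
From B1 to B3 is 2 halving steps: 2^2 = 4.

4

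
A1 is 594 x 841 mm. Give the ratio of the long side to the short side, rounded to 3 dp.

1.416

841 / 594 = 1.416
ISO 216 targets √2 ≈ 1.414; the +0.002 deviation is from mm rounding.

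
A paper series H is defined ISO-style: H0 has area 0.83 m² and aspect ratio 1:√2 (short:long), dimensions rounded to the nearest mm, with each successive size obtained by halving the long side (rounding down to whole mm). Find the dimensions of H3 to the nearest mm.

270 × 383 mm

Let H0's short side be w mm. w · w√2 = 0.83 m² = 830,000 mm², so w ≈ 766.1 mm and w√2 ≈ 1083.4 mm → H0 = 766 × 1083 mm.
H1: ⌊1083/2⌋ × 766 = 541 × 766 mm
H2: ⌊766/2⌋ × 541 = 383 × 541 mm
H3: ⌊541/2⌋ × 383 = 270 × 383 mm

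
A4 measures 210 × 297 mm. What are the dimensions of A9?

37 × 52 mm

A5: ⌊297/2⌋ × 210 = 148 × 210 mm
A6: ⌊210/2⌋ × 148 = 105 × 148 mm
A7: ⌊148/2⌋ × 105 = 74 × 105 mm
A8: ⌊105/2⌋ × 74 = 52 × 74 mm
A9: ⌊74/2⌋ × 52 = 37 × 52 mm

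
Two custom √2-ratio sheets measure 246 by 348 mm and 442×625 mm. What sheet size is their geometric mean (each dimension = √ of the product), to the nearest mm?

330 × 466 mm

Short side: √(246 · 442) = √108732 ≈ 329.7 → 330 mm
Long side: √(348 · 625) = √217500 ≈ 466.4 → 466 mm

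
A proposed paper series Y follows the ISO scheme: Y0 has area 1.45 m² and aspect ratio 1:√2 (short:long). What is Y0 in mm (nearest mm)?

1013 × 1432 mm

Let the short side be w mm. Then w · w√2 = 1.45 m² = 1,450,000 mm².
w² = 1,450,000/√2, so w ≈ 1012.6 mm; long side = w√2 ≈ 1432.0 mm.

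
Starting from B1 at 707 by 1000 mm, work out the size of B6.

B2: ⌊1000/2⌋ × 707 = 500 × 707 mm
B3: ⌊707/2⌋ × 500 = 353 × 500 mm
B4: ⌊500/2⌋ × 353 = 250 × 353 mm
B5: ⌊353/2⌋ × 250 = 176 × 250 mm
B6: ⌊250/2⌋ × 176 = 125 × 176 mm

125 × 176 mm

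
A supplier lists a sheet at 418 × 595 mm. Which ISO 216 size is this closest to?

A2 (420 × 594 mm)

Aspect ratio 595/418 ≈ 1.423 — close to the ISO √2 ≈ 1.414.
In the A-series (A0 area = 1 m²): A2 = 420 × 594 mm.
Off by 3 mm total — nearest standard size.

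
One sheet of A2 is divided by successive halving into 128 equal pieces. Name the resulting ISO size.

A9

128 = 2^7, so 7 halving steps.
A2 → A3 → … → A9 after 7 steps.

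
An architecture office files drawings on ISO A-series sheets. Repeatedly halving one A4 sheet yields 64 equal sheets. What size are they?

64 = 2^6, so 6 halving steps.
A4 → A5 → … → A10 after 6 steps.

A10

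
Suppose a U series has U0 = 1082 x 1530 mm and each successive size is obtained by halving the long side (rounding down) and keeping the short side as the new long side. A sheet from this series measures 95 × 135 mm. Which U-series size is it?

U0: 1082 × 1530 mm
U1: 765 × 1082 mm
U2: 541 × 765 mm
U3: 382 × 541 mm
U4: 270 × 382 mm
U5: 191 × 270 mm
U6: 135 × 191 mm
U7: 95 × 135 mm
U8: 67 × 95 mm
→ matches U7.

U7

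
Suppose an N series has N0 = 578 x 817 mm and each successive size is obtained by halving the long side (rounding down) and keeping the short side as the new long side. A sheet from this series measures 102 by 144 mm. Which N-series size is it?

N0: 578 × 817 mm
N1: 408 × 578 mm
N2: 289 × 408 mm
N3: 204 × 289 mm
N4: 144 × 204 mm
N5: 102 × 144 mm
N6: 72 × 102 mm
→ matches N5.

N5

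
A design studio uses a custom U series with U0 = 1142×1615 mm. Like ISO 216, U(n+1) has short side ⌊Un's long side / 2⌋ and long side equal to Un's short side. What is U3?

403 × 571 mm

U1: ⌊1615/2⌋ × 1142 = 807 × 1142 mm
U2: ⌊1142/2⌋ × 807 = 571 × 807 mm
U3: ⌊807/2⌋ × 571 = 403 × 571 mm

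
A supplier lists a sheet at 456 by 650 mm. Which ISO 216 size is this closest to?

C2 (458 × 648 mm)

Aspect ratio 650/456 ≈ 1.425 — close to the ISO √2 ≈ 1.414.
In the C-series (envelope sizes, between A and B): C2 = 458 × 648 mm.
Off by 4 mm total — nearest standard size.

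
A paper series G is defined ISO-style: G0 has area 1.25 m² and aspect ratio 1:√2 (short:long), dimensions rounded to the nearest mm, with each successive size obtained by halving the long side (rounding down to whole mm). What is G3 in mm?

332 × 470 mm

Let G0's short side be w mm. w · w√2 = 1.25 m² = 1,250,000 mm², so w ≈ 940.2 mm and w√2 ≈ 1329.6 mm → G0 = 940 × 1330 mm.
G1: ⌊1330/2⌋ × 940 = 665 × 940 mm
G2: ⌊940/2⌋ × 665 = 470 × 665 mm
G3: ⌊665/2⌋ × 470 = 332 × 470 mm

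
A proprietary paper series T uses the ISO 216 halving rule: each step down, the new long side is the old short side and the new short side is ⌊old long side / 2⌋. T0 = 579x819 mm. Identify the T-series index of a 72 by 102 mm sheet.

T0: 579 × 819 mm
T1: 409 × 579 mm
T2: 289 × 409 mm
T3: 204 × 289 mm
T4: 144 × 204 mm
T5: 102 × 144 mm
T6: 72 × 102 mm
T7: 51 × 72 mm
→ matches T6.

T6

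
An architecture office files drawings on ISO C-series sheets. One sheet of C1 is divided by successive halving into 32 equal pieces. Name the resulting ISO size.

32 = 2^5, so 5 halving steps.
C1 → C2 → … → C6 after 5 steps.

C6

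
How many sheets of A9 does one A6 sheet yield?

A6 = 105 × 148 mm; A9 = 37 × 52 mm.
Each halving step doubles the count; 3 steps from A6 to A9.
2^3 = 8.

8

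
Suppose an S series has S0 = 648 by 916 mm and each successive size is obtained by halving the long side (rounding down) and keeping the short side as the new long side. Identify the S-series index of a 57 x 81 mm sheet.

S0: 648 × 916 mm
S1: 458 × 648 mm
S2: 324 × 458 mm
S3: 229 × 324 mm
S4: 162 × 229 mm
S5: 114 × 162 mm
S6: 81 × 114 mm
S7: 57 × 81 mm
S8: 40 × 57 mm
→ matches S7.

S7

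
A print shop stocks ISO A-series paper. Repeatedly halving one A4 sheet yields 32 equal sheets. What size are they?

32 = 2^5, so 5 halving steps.
A4 → A5 → … → A9 after 5 steps.

A9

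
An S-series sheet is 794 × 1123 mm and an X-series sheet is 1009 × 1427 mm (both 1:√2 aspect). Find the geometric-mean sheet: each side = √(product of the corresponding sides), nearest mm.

Short side: √(794 · 1009) = √801146 ≈ 895.1 → 895 mm
Long side: √(1123 · 1427) = √1602521 ≈ 1265.9 → 1266 mm

895 × 1266 mm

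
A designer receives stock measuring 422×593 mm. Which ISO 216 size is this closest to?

Aspect ratio 593/422 ≈ 1.405 — close to the ISO √2 ≈ 1.414.
In the A-series (A0 area = 1 m²): A2 = 420 × 594 mm.
Off by 3 mm total — nearest standard size.

A2 (420 × 594 mm)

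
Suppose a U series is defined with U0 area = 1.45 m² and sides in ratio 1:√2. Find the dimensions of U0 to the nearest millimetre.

Let the short side be w mm. Then w · w√2 = 1.45 m² = 1,450,000 mm².
w² = 1,450,000/√2, so w ≈ 1012.6 mm; long side = w√2 ≈ 1432.0 mm.

1013 × 1432 mm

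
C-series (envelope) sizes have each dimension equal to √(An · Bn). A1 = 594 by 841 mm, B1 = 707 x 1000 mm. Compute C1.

648 × 917 mm

Short side: √(594 · 707) = √419958 ≈ 648.0 → 648 mm
Long side: √(841 · 1000) = √841000 ≈ 917.1 → 917 mm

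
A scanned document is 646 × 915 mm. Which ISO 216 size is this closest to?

C1 (648 × 917 mm)

Aspect ratio 915/646 ≈ 1.416 — close to the ISO √2 ≈ 1.414.
In the C-series (envelope sizes, between A and B): C1 = 648 × 917 mm.
Off by 4 mm total — nearest standard size.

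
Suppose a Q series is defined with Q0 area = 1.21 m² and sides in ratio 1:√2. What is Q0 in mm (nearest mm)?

Let the short side be w mm. Then w · w√2 = 1.21 m² = 1,210,000 mm².
w² = 1,210,000/√2, so w ≈ 925.0 mm; long side = w√2 ≈ 1308.1 mm.

925 × 1308 mm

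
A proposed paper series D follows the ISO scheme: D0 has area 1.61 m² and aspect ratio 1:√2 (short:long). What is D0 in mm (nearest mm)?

Let the short side be w mm. Then w · w√2 = 1.61 m² = 1,610,000 mm².
w² = 1,610,000/√2, so w ≈ 1067.0 mm; long side = w√2 ≈ 1508.9 mm.

1067 × 1509 mm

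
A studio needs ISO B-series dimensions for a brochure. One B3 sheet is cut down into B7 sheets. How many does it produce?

Each ISO step halves the sheet: 1 × B3 → 2 × B4 → 4 × B5 → 8 × B6 → …
From B3 to B7 is 4 halving steps: 2^4 = 16.

16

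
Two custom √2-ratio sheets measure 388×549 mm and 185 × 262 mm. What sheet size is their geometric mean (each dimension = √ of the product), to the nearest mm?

268 × 379 mm

Short side: √(388 · 185) = √71780 ≈ 267.9 → 268 mm
Long side: √(549 · 262) = √143838 ≈ 379.3 → 379 mm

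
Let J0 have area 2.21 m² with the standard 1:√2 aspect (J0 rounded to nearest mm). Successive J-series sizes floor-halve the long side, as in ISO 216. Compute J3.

442 × 625 mm

Let J0's short side be w mm. w · w√2 = 2.21 m² = 2,210,000 mm², so w ≈ 1250.1 mm and w√2 ≈ 1767.9 mm → J0 = 1250 × 1768 mm.
J1: ⌊1768/2⌋ × 1250 = 884 × 1250 mm
J2: ⌊1250/2⌋ × 884 = 625 × 884 mm
J3: ⌊884/2⌋ × 625 = 442 × 625 mm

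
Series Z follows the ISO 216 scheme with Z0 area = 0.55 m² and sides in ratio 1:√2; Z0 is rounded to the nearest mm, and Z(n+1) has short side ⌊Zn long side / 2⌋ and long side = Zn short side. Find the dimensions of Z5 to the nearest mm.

110 × 156 mm

Let Z0's short side be w mm. w · w√2 = 0.55 m² = 550,000 mm², so w ≈ 623.6 mm and w√2 ≈ 881.9 mm → Z0 = 624 × 882 mm.
Z1: ⌊882/2⌋ × 624 = 441 × 624 mm
Z2: ⌊624/2⌋ × 441 = 312 × 441 mm
Z3: ⌊441/2⌋ × 312 = 220 × 312 mm
Z4: ⌊312/2⌋ × 220 = 156 × 220 mm
Z5: ⌊220/2⌋ × 156 = 110 × 156 mm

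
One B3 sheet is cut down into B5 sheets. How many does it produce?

4

Each ISO step halves the sheet: 1 × B3 → 2 × B4 → 4 × B5
From B3 to B5 is 2 halving steps: 2^2 = 4.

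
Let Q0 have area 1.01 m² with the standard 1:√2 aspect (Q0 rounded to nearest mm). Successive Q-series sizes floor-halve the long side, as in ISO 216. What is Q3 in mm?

Let Q0's short side be w mm. w · w√2 = 1.01 m² = 1,010,000 mm², so w ≈ 845.1 mm and w√2 ≈ 1195.1 mm → Q0 = 845 × 1195 mm.
Q1: ⌊1195/2⌋ × 845 = 597 × 845 mm
Q2: ⌊845/2⌋ × 597 = 422 × 597 mm
Q3: ⌊597/2⌋ × 422 = 298 × 422 mm

298 × 422 mm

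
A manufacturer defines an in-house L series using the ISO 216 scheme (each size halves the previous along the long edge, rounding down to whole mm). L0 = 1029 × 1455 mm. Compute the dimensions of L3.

L1: ⌊1455/2⌋ × 1029 = 727 × 1029 mm
L2: ⌊1029/2⌋ × 727 = 514 × 727 mm
L3: ⌊727/2⌋ × 514 = 363 × 514 mm

363 × 514 mm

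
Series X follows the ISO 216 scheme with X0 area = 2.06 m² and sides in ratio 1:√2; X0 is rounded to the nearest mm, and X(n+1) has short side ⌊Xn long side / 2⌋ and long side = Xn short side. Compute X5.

213 × 301 mm

Let X0's short side be w mm. w · w√2 = 2.06 m² = 2,060,000 mm², so w ≈ 1206.9 mm and w√2 ≈ 1706.8 mm → X0 = 1207 × 1707 mm.
X1: ⌊1707/2⌋ × 1207 = 853 × 1207 mm
X2: ⌊1207/2⌋ × 853 = 603 × 853 mm
X3: ⌊853/2⌋ × 603 = 426 × 603 mm
X4: ⌊603/2⌋ × 426 = 301 × 426 mm
X5: ⌊426/2⌋ × 301 = 213 × 301 mm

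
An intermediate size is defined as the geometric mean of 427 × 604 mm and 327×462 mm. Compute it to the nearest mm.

Short side: √(427 · 327) = √139629 ≈ 373.7 → 374 mm
Long side: √(604 · 462) = √279048 ≈ 528.2 → 528 mm

374 × 528 mm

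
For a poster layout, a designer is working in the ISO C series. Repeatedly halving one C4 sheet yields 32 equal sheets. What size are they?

C9

32 = 2^5, so 5 halving steps.
C4 → C5 → … → C9 after 5 steps.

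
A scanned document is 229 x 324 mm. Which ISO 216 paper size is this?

Aspect ratio 324/229 ≈ 1.415 — close to the ISO √2 ≈ 1.414.
In the C-series (envelope sizes, between A and B): C4 = 229 × 324 mm.

C4 (229 × 324 mm)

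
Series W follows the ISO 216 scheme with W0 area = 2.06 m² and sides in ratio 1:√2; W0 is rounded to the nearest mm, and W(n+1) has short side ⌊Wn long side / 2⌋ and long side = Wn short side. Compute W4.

301 × 426 mm

Let W0's short side be w mm. w · w√2 = 2.06 m² = 2,060,000 mm², so w ≈ 1206.9 mm and w√2 ≈ 1706.8 mm → W0 = 1207 × 1707 mm.
W1: ⌊1707/2⌋ × 1207 = 853 × 1207 mm
W2: ⌊1207/2⌋ × 853 = 603 × 853 mm
W3: ⌊853/2⌋ × 603 = 426 × 603 mm
W4: ⌊603/2⌋ × 426 = 301 × 426 mm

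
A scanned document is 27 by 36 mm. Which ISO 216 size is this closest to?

Aspect ratio 36/27 ≈ 1.333 (ISO target is √2 ≈ 1.414).
In the A-series (A0 area = 1 m²): A10 = 26 × 37 mm.
Off by 2 mm total — nearest standard size.

A10 (26 × 37 mm)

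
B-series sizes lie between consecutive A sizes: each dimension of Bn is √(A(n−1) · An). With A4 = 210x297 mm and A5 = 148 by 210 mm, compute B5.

176 × 250 mm

Short side: √(210 · 148) = √31080 ≈ 176.3 → 176 mm
Long side: √(297 · 210) = √62370 ≈ 249.7 → 250 mm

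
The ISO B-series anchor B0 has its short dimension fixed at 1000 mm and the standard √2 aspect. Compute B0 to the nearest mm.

1000 × 1414 mm

Short side = 1000 mm; long side = 1000√2 ≈ 1414.2 mm.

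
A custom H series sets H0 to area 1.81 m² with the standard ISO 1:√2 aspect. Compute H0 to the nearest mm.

Let the short side be w mm. Then w · w√2 = 1.81 m² = 1,810,000 mm².
w² = 1,810,000/√2, so w ≈ 1131.3 mm; long side = w√2 ≈ 1599.9 mm.

1131 × 1600 mm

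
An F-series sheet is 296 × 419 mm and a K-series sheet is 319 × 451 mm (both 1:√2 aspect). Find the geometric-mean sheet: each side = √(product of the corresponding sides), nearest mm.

307 × 435 mm

Short side: √(296 · 319) = √94424 ≈ 307.3 → 307 mm
Long side: √(419 · 451) = √188969 ≈ 434.7 → 435 mm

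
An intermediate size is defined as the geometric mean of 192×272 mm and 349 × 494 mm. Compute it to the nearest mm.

Short side: √(192 · 349) = √67008 ≈ 258.9 → 259 mm
Long side: √(272 · 494) = √134368 ≈ 366.6 → 367 mm

259 × 367 mm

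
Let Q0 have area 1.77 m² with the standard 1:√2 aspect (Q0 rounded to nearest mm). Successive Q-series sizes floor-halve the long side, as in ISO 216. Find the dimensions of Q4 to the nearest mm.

279 × 395 mm

Let Q0's short side be w mm. w · w√2 = 1.77 m² = 1,770,000 mm², so w ≈ 1118.7 mm and w√2 ≈ 1582.1 mm → Q0 = 1119 × 1582 mm.
Q1: ⌊1582/2⌋ × 1119 = 791 × 1119 mm
Q2: ⌊1119/2⌋ × 791 = 559 × 791 mm
Q3: ⌊791/2⌋ × 559 = 395 × 559 mm
Q4: ⌊559/2⌋ × 395 = 279 × 395 mm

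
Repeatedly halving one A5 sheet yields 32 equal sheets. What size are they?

A10

32 = 2^5, so 5 halving steps.
A5 → A6 → … → A10 after 5 steps.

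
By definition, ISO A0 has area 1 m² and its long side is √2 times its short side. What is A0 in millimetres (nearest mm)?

841 × 1189 mm

Let the short side be w mm. Then the long side is w√2 and w · w√2 = 10⁶ mm².
w² = 10⁶/√2, so w = 1000 / 2^(1/4) ≈ 840.9 mm; long side = 1000 · 2^(1/4) ≈ 1189.2 mm.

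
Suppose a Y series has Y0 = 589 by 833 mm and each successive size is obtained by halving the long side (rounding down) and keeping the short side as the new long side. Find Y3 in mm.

208 × 294 mm

Y1: ⌊833/2⌋ × 589 = 416 × 589 mm
Y2: ⌊589/2⌋ × 416 = 294 × 416 mm
Y3: ⌊416/2⌋ × 294 = 208 × 294 mm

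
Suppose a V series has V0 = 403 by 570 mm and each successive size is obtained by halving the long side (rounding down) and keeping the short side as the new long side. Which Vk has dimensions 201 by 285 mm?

V0: 403 × 570 mm
V1: 285 × 403 mm
V2: 201 × 285 mm
V3: 142 × 201 mm
→ matches V2.

V2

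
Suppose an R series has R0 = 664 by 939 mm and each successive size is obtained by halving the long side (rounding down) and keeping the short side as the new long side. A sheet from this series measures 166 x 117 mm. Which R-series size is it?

R0: 664 × 939 mm
R1: 469 × 664 mm
R2: 332 × 469 mm
R3: 234 × 332 mm
R4: 166 × 234 mm
R5: 117 × 166 mm
R6: 83 × 117 mm
→ matches R5.

R5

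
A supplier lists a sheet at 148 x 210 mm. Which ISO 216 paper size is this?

Aspect ratio 210/148 ≈ 1.419 — close to the ISO √2 ≈ 1.414.
In the A-series (A0 area = 1 m²): A5 = 148 × 210 mm.

A5 (148 × 210 mm)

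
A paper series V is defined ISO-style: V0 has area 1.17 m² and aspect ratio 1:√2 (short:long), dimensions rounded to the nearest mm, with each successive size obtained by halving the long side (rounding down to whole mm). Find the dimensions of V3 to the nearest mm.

Let V0's short side be w mm. w · w√2 = 1.17 m² = 1,170,000 mm², so w ≈ 909.6 mm and w√2 ≈ 1286.3 mm → V0 = 910 × 1286 mm.
V1: ⌊1286/2⌋ × 910 = 643 × 910 mm
V2: ⌊910/2⌋ × 643 = 455 × 643 mm
V3: ⌊643/2⌋ × 455 = 321 × 455 mm

321 × 455 mm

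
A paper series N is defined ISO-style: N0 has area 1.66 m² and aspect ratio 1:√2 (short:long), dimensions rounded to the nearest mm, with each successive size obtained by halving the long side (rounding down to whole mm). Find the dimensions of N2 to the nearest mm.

Let N0's short side be w mm. w · w√2 = 1.66 m² = 1,660,000 mm², so w ≈ 1083.4 mm and w√2 ≈ 1532.2 mm → N0 = 1083 × 1532 mm.
N1: ⌊1532/2⌋ × 1083 = 766 × 1083 mm
N2: ⌊1083/2⌋ × 766 = 541 × 766 mm

541 × 766 mm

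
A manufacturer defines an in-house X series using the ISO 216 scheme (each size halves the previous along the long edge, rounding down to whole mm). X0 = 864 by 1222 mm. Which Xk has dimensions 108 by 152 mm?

X0: 864 × 1222 mm
X1: 611 × 864 mm
X2: 432 × 611 mm
X3: 305 × 432 mm
X4: 216 × 305 mm
X5: 152 × 216 mm
X6: 108 × 152 mm
X7: 76 × 108 mm
→ matches X6.

X6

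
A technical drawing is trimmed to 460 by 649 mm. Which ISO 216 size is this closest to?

Aspect ratio 649/460 ≈ 1.411 — close to the ISO √2 ≈ 1.414.
In the C-series (envelope sizes, between A and B): C2 = 458 × 648 mm.
Off by 3 mm total — nearest standard size.

C2 (458 × 648 mm)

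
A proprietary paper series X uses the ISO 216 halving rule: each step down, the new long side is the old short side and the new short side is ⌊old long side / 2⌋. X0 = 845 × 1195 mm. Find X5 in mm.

X1: ⌊1195/2⌋ × 845 = 597 × 845 mm
X2: ⌊845/2⌋ × 597 = 422 × 597 mm
X3: ⌊597/2⌋ × 422 = 298 × 422 mm
X4: ⌊422/2⌋ × 298 = 211 × 298 mm
X5: ⌊298/2⌋ × 211 = 149 × 211 mm

149 × 211 mm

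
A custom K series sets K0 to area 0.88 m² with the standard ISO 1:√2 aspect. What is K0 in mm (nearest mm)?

789 × 1116 mm

Let the short side be w mm. Then w · w√2 = 0.88 m² = 880,000 mm².
w² = 880,000/√2, so w ≈ 788.8 mm; long side = w√2 ≈ 1115.6 mm.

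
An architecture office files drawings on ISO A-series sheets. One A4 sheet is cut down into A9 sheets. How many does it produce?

32

A4 = 210 × 297 mm; A9 = 37 × 52 mm.
Each halving step doubles the count; 5 steps from A4 to A9.
2^5 = 32.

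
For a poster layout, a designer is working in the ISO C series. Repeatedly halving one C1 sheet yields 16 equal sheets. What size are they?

C5

16 = 2^4, so 4 halving steps.
C1 → C2 → … → C5 after 4 steps.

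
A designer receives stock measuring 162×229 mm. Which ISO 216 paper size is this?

C5 (162 × 229 mm)

Aspect ratio 229/162 ≈ 1.414 — close to the ISO √2 ≈ 1.414.
In the C-series (envelope sizes, between A and B): C5 = 162 × 229 mm.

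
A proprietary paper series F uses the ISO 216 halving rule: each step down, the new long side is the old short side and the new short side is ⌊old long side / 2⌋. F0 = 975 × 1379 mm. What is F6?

121 × 172 mm

F1: ⌊1379/2⌋ × 975 = 689 × 975 mm
F2: ⌊975/2⌋ × 689 = 487 × 689 mm
F3: ⌊689/2⌋ × 487 = 344 × 487 mm
F4: ⌊487/2⌋ × 344 = 243 × 344 mm
F5: ⌊344/2⌋ × 243 = 172 × 243 mm
F6: ⌊243/2⌋ × 172 = 121 × 172 mm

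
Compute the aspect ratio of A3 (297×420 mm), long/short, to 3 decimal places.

420 / 297 = 1.414
Matches √2 ≈ 1.414 — the ISO 216 defining ratio.

1.414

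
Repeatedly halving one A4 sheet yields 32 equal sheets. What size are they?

A9

32 = 2^5, so 5 halving steps.
A4 → A5 → … → A9 after 5 steps.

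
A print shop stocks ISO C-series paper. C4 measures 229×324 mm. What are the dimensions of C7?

81 × 114 mm

C5: ⌊324/2⌋ × 229 = 162 × 229 mm
C6: ⌊229/2⌋ × 162 = 114 × 162 mm
C7: ⌊162/2⌋ × 114 = 81 × 114 mm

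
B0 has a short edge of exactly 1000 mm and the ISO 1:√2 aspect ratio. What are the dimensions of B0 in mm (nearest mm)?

1000 × 1414 mm

Short side = 1000 mm; long side = 1000√2 ≈ 1414.2 mm.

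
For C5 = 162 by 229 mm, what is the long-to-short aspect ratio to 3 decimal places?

229 / 162 = 1.414
Matches √2 ≈ 1.414 — the ISO 216 defining ratio.

1.414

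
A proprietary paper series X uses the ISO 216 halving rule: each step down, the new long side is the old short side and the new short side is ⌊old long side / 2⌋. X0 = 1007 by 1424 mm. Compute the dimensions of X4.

X1: ⌊1424/2⌋ × 1007 = 712 × 1007 mm
X2: ⌊1007/2⌋ × 712 = 503 × 712 mm
X3: ⌊712/2⌋ × 503 = 356 × 503 mm
X4: ⌊503/2⌋ × 356 = 251 × 356 mm

251 × 356 mm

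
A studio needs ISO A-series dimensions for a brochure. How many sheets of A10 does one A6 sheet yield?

16

Each ISO step halves the sheet: 1 × A6 → 2 × A7 → 4 × A8 → 8 × A9 → …
From A6 to A10 is 4 halving steps: 2^4 = 16.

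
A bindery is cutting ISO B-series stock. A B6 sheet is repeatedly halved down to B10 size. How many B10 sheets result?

16

Each ISO step halves the sheet: 1 × B6 → 2 × B7 → 4 × B8 → 8 × B9 → …
From B6 to B10 is 4 halving steps: 2^4 = 16.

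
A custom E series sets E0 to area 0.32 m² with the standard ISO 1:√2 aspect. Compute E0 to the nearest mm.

Let the short side be w mm. Then w · w√2 = 0.32 m² = 320,000 mm².
w² = 320,000/√2, so w ≈ 475.7 mm; long side = w√2 ≈ 672.7 mm.

476 × 673 mm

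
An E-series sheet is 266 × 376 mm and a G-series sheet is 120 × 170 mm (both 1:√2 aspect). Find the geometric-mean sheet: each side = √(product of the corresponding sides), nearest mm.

179 × 253 mm

Short side: √(266 · 120) = √31920 ≈ 178.7 → 179 mm
Long side: √(376 · 170) = √63920 ≈ 252.8 → 253 mm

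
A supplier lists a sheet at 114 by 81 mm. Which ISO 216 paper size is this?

Aspect ratio 114/81 ≈ 1.407 — close to the ISO √2 ≈ 1.414.
In the C-series (envelope sizes, between A and B): C7 = 81 × 114 mm.

C7 (81 × 114 mm)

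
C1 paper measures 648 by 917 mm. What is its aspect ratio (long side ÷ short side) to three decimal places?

917 / 648 = 1.415
Matches √2 ≈ 1.414 — the ISO 216 defining ratio.

1.415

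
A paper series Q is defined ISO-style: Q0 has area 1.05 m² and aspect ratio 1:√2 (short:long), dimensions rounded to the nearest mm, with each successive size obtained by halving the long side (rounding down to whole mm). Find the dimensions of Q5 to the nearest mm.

Let Q0's short side be w mm. w · w√2 = 1.05 m² = 1,050,000 mm², so w ≈ 861.7 mm and w√2 ≈ 1218.6 mm → Q0 = 862 × 1219 mm.
Q1: ⌊1219/2⌋ × 862 = 609 × 862 mm
Q2: ⌊862/2⌋ × 609 = 431 × 609 mm
Q3: ⌊609/2⌋ × 431 = 304 × 431 mm
Q4: ⌊431/2⌋ × 304 = 215 × 304 mm
Q5: ⌊304/2⌋ × 215 = 152 × 215 mm

152 × 215 mm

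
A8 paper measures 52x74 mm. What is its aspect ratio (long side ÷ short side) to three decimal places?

74 / 52 = 1.423
ISO 216 targets √2 ≈ 1.414; the +0.009 deviation is from mm rounding.

1.423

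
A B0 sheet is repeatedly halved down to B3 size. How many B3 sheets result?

Each ISO step halves the sheet: 1 × B0 → 2 × B1 → 4 × B2 → 8 × B3
From B0 to B3 is 3 halving steps: 2^3 = 8.

8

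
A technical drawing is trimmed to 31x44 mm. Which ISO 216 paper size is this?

B10 (31 × 44 mm)

Aspect ratio 44/31 ≈ 1.419 — close to the ISO √2 ≈ 1.414.
In the B-series (B0 = 1000 × 1414 mm): B10 = 31 × 44 mm.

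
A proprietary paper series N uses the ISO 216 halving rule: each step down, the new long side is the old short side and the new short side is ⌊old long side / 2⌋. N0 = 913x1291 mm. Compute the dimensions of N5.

161 × 228 mm

N1: ⌊1291/2⌋ × 913 = 645 × 913 mm
N2: ⌊913/2⌋ × 645 = 456 × 645 mm
N3: ⌊645/2⌋ × 456 = 322 × 456 mm
N4: ⌊456/2⌋ × 322 = 228 × 322 mm
N5: ⌊322/2⌋ × 228 = 161 × 228 mm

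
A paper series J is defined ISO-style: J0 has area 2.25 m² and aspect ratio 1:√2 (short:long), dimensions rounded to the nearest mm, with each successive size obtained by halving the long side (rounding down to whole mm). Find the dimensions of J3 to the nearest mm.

Let J0's short side be w mm. w · w√2 = 2.25 m² = 2,250,000 mm², so w ≈ 1261.3 mm and w√2 ≈ 1783.8 mm → J0 = 1261 × 1784 mm.
J1: ⌊1784/2⌋ × 1261 = 892 × 1261 mm
J2: ⌊1261/2⌋ × 892 = 630 × 892 mm
J3: ⌊892/2⌋ × 630 = 446 × 630 mm

446 × 630 mm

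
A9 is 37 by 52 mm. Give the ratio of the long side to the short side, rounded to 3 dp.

1.405

52 / 37 = 1.405
ISO 216 targets √2 ≈ 1.414; the -0.009 deviation is from mm rounding.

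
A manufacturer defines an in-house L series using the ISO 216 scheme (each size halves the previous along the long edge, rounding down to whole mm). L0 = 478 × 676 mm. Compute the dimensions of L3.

L1: ⌊676/2⌋ × 478 = 338 × 478 mm
L2: ⌊478/2⌋ × 338 = 239 × 338 mm
L3: ⌊338/2⌋ × 239 = 169 × 239 mm

169 × 239 mm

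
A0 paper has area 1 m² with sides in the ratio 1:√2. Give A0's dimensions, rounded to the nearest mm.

841 × 1189 mm

Let the short side be w mm. Then the long side is w√2 and w · w√2 = 10⁶ mm².
w² = 10⁶/√2, so w = 1000 / 2^(1/4) ≈ 840.9 mm; long side = 1000 · 2^(1/4) ≈ 1189.2 mm.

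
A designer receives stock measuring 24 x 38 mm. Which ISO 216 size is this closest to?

Aspect ratio 38/24 ≈ 1.583 (ISO target is √2 ≈ 1.414).
In the A-series (A0 area = 1 m²): A10 = 26 × 37 mm.
Off by 3 mm total — nearest standard size.

A10 (26 × 37 mm)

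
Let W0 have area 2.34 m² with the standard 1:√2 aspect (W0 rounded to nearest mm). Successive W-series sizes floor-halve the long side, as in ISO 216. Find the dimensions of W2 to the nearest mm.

Let W0's short side be w mm. w · w√2 = 2.34 m² = 2,340,000 mm², so w ≈ 1286.3 mm and w√2 ≈ 1819.1 mm → W0 = 1286 × 1819 mm.
W1: ⌊1819/2⌋ × 1286 = 909 × 1286 mm
W2: ⌊1286/2⌋ × 909 = 643 × 909 mm

643 × 909 mm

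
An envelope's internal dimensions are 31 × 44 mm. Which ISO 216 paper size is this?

B10 (31 × 44 mm)

Aspect ratio 44/31 ≈ 1.419 — close to the ISO √2 ≈ 1.414.
In the B-series (B0 = 1000 × 1414 mm): B10 = 31 × 44 mm.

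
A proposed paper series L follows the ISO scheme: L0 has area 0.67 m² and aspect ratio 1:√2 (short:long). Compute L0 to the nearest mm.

Let the short side be w mm. Then w · w√2 = 0.67 m² = 670,000 mm².
w² = 670,000/√2, so w ≈ 688.3 mm; long side = w√2 ≈ 973.4 mm.

688 × 973 mm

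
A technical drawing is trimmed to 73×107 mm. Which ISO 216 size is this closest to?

Aspect ratio 107/73 ≈ 1.466 (ISO target is √2 ≈ 1.414).
In the A-series (A0 area = 1 m²): A7 = 74 × 105 mm.
Off by 3 mm total — nearest standard size.

A7 (74 × 105 mm)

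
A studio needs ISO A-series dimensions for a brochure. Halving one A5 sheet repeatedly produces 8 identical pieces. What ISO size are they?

A8

8 = 2^3, so 3 halving steps.
A5 → A6 → … → A8 after 3 steps.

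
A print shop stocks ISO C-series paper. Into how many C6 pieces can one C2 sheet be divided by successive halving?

Each ISO step halves the sheet: 1 × C2 → 2 × C3 → 4 × C4 → 8 × C5 → …
From C2 to C6 is 4 halving steps: 2^4 = 16.

16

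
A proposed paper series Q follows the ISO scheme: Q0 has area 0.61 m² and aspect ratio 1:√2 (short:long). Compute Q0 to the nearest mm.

657 × 929 mm

Let the short side be w mm. Then w · w√2 = 0.61 m² = 610,000 mm².
w² = 610,000/√2, so w ≈ 656.8 mm; long side = w√2 ≈ 928.8 mm.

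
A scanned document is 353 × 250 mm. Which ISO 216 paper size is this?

B4 (250 × 353 mm)

Aspect ratio 353/250 ≈ 1.412 — close to the ISO √2 ≈ 1.414.
In the B-series (B0 = 1000 × 1414 mm): B4 = 250 × 353 mm.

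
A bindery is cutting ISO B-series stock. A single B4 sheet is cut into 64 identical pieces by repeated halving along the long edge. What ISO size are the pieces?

64 = 2^6, so 6 halving steps.
B4 → B5 → … → B10 after 6 steps.

B10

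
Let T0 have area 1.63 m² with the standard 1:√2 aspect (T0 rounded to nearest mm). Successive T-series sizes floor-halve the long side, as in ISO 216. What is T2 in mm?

Let T0's short side be w mm. w · w√2 = 1.63 m² = 1,630,000 mm², so w ≈ 1073.6 mm and w√2 ≈ 1518.3 mm → T0 = 1074 × 1518 mm.
T1: ⌊1518/2⌋ × 1074 = 759 × 1074 mm
T2: ⌊1074/2⌋ × 759 = 537 × 759 mm

537 × 759 mm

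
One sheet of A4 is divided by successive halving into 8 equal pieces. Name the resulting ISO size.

8 = 2^3, so 3 halving steps.
A4 → A5 → … → A7 after 3 steps.

A7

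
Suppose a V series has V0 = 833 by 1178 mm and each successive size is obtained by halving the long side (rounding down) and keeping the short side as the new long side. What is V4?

208 × 294 mm

V1: ⌊1178/2⌋ × 833 = 589 × 833 mm
V2: ⌊833/2⌋ × 589 = 416 × 589 mm
V3: ⌊589/2⌋ × 416 = 294 × 416 mm
V4: ⌊416/2⌋ × 294 = 208 × 294 mm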